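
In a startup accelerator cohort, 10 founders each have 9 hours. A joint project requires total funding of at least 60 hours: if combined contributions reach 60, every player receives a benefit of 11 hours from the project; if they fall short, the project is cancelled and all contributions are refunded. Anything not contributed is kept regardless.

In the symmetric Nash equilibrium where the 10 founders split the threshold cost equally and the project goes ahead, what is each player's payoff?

14 hours

Equal share of the threshold: 60/10 = 6.
At this profile no one gains by cutting their contribution: any cut drops the total below 60, the project is cancelled, contributions are refunded, and the deviator ends with 9, which is less than 9 − 6 + 11 = 14. Contributing more than 6 just wastes the excess. So contributing exactly 6 is a best response.
Each player's payoff: 9 − 6 + 11 = 14.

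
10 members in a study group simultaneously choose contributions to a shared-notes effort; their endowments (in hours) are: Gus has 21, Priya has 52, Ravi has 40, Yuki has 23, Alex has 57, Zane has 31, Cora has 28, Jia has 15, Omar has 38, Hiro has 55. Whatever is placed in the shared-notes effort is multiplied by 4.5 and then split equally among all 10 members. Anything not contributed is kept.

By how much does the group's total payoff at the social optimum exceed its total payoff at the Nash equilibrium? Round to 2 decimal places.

1260.00 hours

The private return per contributed unit is 4.5/10 = 0.4500 < 1 for every player regardless of endowment, so the Nash equilibrium is zero contribution and the group total is Σ E_j = 21 + 52 + 40 + 23 + 57 + 31 + 28 + 15 + 38 + 55 = 360.
Each contributed unit returns 4.500 to the group, so the social optimum is full contribution by everyone: group total = 4.500 × 360 = 1620.00.
Efficiency loss = (4.500 − 1) × 360 = 1260.00.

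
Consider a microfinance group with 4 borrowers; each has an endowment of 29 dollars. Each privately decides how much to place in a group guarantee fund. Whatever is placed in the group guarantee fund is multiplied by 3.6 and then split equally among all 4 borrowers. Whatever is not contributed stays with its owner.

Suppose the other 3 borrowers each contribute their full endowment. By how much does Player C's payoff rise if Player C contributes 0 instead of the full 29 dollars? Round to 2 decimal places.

2.90 dollars

Switching from a contribution of 29 to 0 lets Player C keep an extra 29 dollars, but lowers the group guarantee fund by 29, which costs Player C their own share of that drop: 3.6/4 × 29 = 26.10.
Net gain = 29 − 26.10 = 2.90. The private return per contributed unit (0.9000) is below 1, so free-riding is indeed the best response regardless of what the others do.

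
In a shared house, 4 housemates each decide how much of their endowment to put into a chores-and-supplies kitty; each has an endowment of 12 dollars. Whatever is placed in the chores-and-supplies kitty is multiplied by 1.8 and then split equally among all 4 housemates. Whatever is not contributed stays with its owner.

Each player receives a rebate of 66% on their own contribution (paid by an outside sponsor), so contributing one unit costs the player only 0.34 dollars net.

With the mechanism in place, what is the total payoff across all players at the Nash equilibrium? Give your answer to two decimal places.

118.08 dollars

Under the mechanism each unit contributed yields (1.8/4) / 0.34 = 1.3235 back to its contributor per unit of net cost, which exceeds 1, making full contribution the dominant choice for everyone.
So the Nash equilibrium is full contribution by all 4; the group earns 4 × (12 × 0.66 + 1.8 × 12) = 118.08.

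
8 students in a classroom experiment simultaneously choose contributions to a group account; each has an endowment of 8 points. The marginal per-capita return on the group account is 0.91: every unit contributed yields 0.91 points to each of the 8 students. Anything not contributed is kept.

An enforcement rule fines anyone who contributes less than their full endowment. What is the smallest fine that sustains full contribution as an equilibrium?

0.72 points

Given the others contribute fully, the best deviation is to contribute 0 (any partial contribution still incurs the fine and gives up units whose private return 0.91 is below 1).
Deviating from 8 to 0 saves 8 points but forfeits the deviator's share of the drop in the group account: 0.91 × 8 = 7.28.
So the deviation gain is 8 − 7.28 = 0.72, and the fine must be at least 0.72 points to wipe it out.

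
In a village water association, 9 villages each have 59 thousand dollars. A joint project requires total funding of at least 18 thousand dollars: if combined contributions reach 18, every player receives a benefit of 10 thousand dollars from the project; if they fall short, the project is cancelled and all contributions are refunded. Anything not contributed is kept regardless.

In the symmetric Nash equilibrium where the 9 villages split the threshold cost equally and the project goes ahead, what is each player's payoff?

67 thousand dollars

Equal share of the threshold: 18/9 = 2.
At this profile no one gains by cutting their contribution: any cut drops the total below 18, the project is cancelled, contributions are refunded, and the deviator ends with 59, which is less than 59 − 2 + 10 = 67. Contributing more than 2 just wastes the excess. So contributing exactly 2 is a best response.
Each player's payoff: 59 − 2 + 10 = 67.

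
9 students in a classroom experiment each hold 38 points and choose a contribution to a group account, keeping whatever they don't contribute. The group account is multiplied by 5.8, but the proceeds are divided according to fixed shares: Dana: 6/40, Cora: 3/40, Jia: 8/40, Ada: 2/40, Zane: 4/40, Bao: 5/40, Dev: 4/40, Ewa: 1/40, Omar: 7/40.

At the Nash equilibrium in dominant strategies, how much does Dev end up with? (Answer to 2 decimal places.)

Each unit j contributes comes back to j as 5.8 × (j's share), so j prefers to contribute only if that share exceeds 1/5.8 = 0.1724; otherwise keeping the unit dominates.
Jia and Omar clear that bar, contributing 38 each; the remaining 7 contribute 0. Total contributed: 76.
Dev keeps 38 and receives 5.8 × 76 × 4/40 = 44.08 from the group account, for a payoff of 82.08.

82.08 points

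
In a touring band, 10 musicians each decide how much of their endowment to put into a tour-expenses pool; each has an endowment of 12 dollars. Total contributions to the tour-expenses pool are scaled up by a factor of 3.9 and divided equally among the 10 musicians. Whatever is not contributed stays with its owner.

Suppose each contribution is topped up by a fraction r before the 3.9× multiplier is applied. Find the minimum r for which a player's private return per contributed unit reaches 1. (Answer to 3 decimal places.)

With matching at rate r, one contributed unit becomes (1 + r) in the tour-expenses pool and returns 3.9 × (1 + r) / 10 to the contributor.
Setting this equal to 1: 1 + r = 10/3.9 = 2.5641.
So the minimum matching rate is r = 2.5641 − 1 = 1.564.

1.564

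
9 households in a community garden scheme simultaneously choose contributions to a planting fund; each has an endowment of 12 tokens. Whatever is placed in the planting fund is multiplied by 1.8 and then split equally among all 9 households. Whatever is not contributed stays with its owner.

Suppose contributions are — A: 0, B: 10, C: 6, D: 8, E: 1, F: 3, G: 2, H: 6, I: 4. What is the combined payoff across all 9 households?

Total contributed: 0 + 10 + 6 + 8 + 1 + 3 + 2 + 6 + 4 = 40; total kept: 9 × 12 − 40 = 68.
The planting fund pays out 1.8 × 40 = 72.00 in aggregate.
Group total = 68 + 72.00 = 140.00.

140.00 tokens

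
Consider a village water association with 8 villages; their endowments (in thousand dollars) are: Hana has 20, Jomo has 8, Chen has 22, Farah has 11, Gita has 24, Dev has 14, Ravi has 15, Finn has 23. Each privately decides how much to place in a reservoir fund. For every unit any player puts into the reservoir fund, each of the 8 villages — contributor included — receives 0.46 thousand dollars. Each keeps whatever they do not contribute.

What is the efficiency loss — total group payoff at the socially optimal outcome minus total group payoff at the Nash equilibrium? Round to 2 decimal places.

The private return per contributed unit is 0.46 < 1 for everyone, so the Nash equilibrium is zero contribution and the group total is Σ E_j = 20 + 8 + 22 + 11 + 24 + 14 + 15 + 23 = 137.
Each contributed unit returns 3.680 to the group, so the social optimum is full contribution by everyone: group total = 3.680 × 137 = 504.16.
Efficiency loss = (3.680 − 1) × 137 = 367.16.

367.16 thousand dollars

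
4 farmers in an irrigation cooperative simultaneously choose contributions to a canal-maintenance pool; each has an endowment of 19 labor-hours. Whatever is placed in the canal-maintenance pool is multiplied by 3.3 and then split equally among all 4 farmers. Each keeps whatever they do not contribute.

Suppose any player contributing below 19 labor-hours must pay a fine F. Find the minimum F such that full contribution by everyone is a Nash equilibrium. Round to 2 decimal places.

Given the others contribute fully, the best deviation is to contribute 0 (any partial contribution still incurs the fine and gives up units whose private return 0.8250 is below 1).
Deviating from 19 to 0 saves 19 labor-hours but forfeits the deviator's share of the drop in the canal-maintenance pool: 3.3/4 × 19 = 15.67.
So the deviation gain is 19 − 15.67 = 3.33, and the fine must be at least 3.33 labor-hours to wipe it out.

3.33 labor-hours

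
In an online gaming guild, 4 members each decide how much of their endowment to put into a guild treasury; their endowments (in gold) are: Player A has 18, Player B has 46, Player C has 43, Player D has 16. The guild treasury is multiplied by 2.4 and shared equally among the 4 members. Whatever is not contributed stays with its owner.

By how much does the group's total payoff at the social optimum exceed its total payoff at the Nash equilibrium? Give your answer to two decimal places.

172.20 gold

The private return per contributed unit is 2.4/4 = 0.6000 < 1 for every player regardless of endowment, so the Nash equilibrium is zero contribution and the group total is Σ E_j = 18 + 46 + 43 + 16 = 123.
Each contributed unit returns 2.400 to the group, so the social optimum is full contribution by everyone: group total = 2.400 × 123 = 295.20.
Efficiency loss = (2.400 − 1) × 123 = 172.20.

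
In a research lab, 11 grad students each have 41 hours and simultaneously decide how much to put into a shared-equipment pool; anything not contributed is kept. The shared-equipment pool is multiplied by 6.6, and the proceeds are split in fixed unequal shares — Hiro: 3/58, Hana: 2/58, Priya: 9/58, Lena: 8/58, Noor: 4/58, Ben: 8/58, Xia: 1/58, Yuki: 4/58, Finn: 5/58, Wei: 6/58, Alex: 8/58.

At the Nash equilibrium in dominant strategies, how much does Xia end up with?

45.67 hours

Player j's private return per contributed unit is 6.6 × (j's share). Contributing is weakly dominant for j when that share is at least 1/6.6 = 0.1515, and contributing 0 is dominant otherwise.
Only Priya (9/58) clears that bar, contributing 41; the remaining 10 contribute 0. Total contributed: 41.
Xia keeps 41 and receives 6.6 × 41 × 1/58 = 4.67 from the shared-equipment pool, for a payoff of 45.67.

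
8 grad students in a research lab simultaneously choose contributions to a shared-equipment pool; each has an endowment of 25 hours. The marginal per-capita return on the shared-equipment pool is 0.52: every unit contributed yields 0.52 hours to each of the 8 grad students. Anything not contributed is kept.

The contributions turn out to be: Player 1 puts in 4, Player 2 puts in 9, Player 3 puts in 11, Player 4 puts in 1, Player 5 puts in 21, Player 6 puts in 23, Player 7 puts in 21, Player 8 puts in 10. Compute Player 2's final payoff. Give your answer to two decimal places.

Total contributed: 4 + 9 + 11 + 1 + 21 + 23 + 21 + 10 = 100.
Each receives 0.52 × 100 = 52.00 from the shared-equipment pool.
Player 2 keeps 25 − 9 = 16, so Player 2's payoff is 16 + 52.00 = 68.00.

68.00 hours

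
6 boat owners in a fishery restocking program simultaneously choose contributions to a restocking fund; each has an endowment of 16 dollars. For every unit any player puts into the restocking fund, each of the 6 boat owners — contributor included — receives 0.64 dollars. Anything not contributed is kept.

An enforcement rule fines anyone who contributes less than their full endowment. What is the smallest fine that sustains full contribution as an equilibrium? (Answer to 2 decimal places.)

5.76 dollars

Given the others contribute fully, the best deviation is to contribute 0 (any partial contribution still incurs the fine and gives up units whose private return 0.64 is below 1).
Deviating from 16 to 0 saves 16 dollars but forfeits the deviator's share of the drop in the restocking fund: 0.64 × 16 = 10.24.
So the deviation gain is 16 − 10.24 = 5.76, and the fine must be at least 5.76 dollars to wipe it out.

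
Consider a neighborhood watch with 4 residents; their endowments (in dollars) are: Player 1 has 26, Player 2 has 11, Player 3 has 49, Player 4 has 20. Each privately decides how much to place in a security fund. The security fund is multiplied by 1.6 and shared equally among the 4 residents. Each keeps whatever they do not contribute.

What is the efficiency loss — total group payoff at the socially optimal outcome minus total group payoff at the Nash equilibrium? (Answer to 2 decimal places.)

The private return per contributed unit is 1.6/4 = 0.4000 < 1 for every player regardless of endowment, so the Nash equilibrium is zero contribution and the group total is Σ E_j = 26 + 11 + 49 + 20 = 106.
Each contributed unit returns 1.600 to the group, so the social optimum is full contribution by everyone: group total = 1.600 × 106 = 169.60.
Efficiency loss = (1.600 − 1) × 106 = 63.60.

63.60 dollars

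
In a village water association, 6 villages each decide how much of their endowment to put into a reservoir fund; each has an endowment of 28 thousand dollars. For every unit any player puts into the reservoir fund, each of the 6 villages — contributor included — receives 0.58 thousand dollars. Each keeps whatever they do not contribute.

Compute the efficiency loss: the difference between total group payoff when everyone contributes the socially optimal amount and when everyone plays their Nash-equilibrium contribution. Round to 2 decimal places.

The private return per contributed unit is 0.58 < 1, so contributing 0 is dominant for every player. At the Nash equilibrium everyone keeps their 28, and the group total is 6 × 28 = 168.
Each contributed unit returns 3.480 to the group as a whole (0.58 to each of 6 players), which exceeds 1, so the social optimum is full contribution: group total = 3.480 × 168 = 584.64.
Efficiency loss = 584.64 − 168 = 416.64.

416.64 thousand dollars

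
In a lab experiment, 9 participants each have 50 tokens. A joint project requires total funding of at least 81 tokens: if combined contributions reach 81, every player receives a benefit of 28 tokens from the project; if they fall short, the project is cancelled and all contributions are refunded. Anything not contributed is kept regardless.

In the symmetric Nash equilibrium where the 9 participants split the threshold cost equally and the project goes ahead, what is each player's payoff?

Equal share of the threshold: 81/9 = 9.
At this profile no one gains by cutting their contribution: any cut drops the total below 81, the project is cancelled, contributions are refunded, and the deviator ends with 50, which is less than 50 − 9 + 28 = 69. Contributing more than 9 just wastes the excess. So contributing exactly 9 is a best response.
Each player's payoff: 50 − 9 + 28 = 69.

69 tokens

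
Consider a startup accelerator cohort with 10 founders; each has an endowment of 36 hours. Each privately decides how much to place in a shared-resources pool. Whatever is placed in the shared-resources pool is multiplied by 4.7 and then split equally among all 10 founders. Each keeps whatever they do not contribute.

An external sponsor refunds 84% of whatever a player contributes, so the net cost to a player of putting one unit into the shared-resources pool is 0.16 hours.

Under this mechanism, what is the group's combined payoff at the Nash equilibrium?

Under the mechanism each unit contributed yields (4.7/10) / 0.16 = 2.9375 back to its contributor per unit of net cost, which exceeds 1, making full contribution the dominant choice for everyone.
At the Nash equilibrium everyone contributes 36. Group total payoff = 10 × (36 × 0.84 + 4.7 × 36) = 1994.40.

1994.40 hours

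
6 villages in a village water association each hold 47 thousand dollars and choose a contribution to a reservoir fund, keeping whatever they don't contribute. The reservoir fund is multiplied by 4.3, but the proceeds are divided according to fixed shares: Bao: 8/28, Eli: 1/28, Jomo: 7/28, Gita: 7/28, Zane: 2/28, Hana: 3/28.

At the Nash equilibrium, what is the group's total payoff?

747.30 thousand dollars

Each unit j contributes comes back to j as 4.3 × (j's share), so j prefers to contribute only if that share exceeds 1/4.3 = 0.2326; otherwise keeping the unit dominates.
The shares above 0.2326 belong to Bao, Jomo and Gita, contributing 47 each; the remaining 3 contribute 0. Total contributed: 141.
The reservoir fund pays out 4.3 × 141 = 606.30 in total (split across the unequal shares, but the aggregate is all that matters for the group sum).
The 3 free-riders keep 47 each, adding 141. Group total = 141 + 606.30 = 747.30.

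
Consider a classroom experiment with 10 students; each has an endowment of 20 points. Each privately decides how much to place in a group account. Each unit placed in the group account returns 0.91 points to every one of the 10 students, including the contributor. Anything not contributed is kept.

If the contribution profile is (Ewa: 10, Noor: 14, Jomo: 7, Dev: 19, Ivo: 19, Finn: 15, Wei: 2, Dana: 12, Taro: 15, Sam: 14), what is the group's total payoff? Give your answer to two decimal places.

Total contributed: 10 + 14 + 7 + 19 + 19 + 15 + 2 + 12 + 15 + 14 = 127; total kept: 10 × 20 − 127 = 73.
The group account pays out 0.91 × 10 × 127 = 1155.70 in aggregate.
Group total = 73 + 1155.70 = 1228.70.

1228.70 points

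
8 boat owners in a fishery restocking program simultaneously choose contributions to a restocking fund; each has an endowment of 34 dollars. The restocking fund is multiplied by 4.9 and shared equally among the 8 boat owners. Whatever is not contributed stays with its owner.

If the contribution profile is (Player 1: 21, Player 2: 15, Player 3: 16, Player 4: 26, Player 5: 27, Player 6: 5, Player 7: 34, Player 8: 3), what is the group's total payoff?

845.30 dollars

Total contributed: 21 + 15 + 16 + 26 + 27 + 5 + 34 + 3 = 147; total kept: 8 × 34 − 147 = 125.
The restocking fund pays out 4.9 × 147 = 720.30 in aggregate.
Group total = 125 + 720.30 = 845.30.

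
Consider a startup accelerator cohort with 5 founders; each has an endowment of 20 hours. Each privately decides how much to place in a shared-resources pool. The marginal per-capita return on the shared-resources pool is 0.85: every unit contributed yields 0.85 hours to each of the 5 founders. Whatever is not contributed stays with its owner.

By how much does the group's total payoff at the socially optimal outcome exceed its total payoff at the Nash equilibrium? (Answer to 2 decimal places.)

The private return per contributed unit is 0.85 < 1, so contributing 0 is dominant for every player. At the Nash equilibrium everyone keeps their 20, and the group total is 5 × 20 = 100.
Each contributed unit returns 4.250 to the group as a whole (0.85 to each of 5 players), which exceeds 1, so the social optimum is full contribution: group total = 4.250 × 100 = 425.00.
Efficiency loss = 425.00 − 100 = 325.00.

325.00 hours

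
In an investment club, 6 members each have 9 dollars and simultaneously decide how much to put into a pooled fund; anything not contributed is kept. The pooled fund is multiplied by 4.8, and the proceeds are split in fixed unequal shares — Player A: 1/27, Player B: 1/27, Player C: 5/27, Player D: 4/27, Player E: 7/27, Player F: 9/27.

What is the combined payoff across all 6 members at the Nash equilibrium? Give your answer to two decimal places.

122.40 dollars

Player j's private return per contributed unit is 4.8 × (j's share). Contributing is weakly dominant for j when that share is at least 1/4.8 = 0.2083, and contributing 0 is dominant otherwise.
The shares above 0.2083 belong to Player E and Player F, contributing 9 each; the remaining 4 contribute 0. Total contributed: 18.
The pooled fund pays out 4.8 × 18 = 86.40 in total (split across the unequal shares, but the aggregate is all that matters for the group sum).
The 4 free-riders keep 9 each, adding 36. Group total = 36 + 86.40 = 122.40.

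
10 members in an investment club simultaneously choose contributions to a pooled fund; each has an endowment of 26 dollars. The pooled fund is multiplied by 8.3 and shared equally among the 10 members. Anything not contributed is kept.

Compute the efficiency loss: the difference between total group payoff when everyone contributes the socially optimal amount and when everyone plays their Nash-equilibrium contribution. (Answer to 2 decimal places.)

Each contributed unit returns 8.3/10 = 0.8300 to its contributor — below 1 — so contributing 0 is dominant for every player. At the Nash equilibrium everyone keeps their 26, and the group total is 10 × 26 = 260.
Each contributed unit returns 8.300 to the group as a whole (0.8300 to each of 10 players), which exceeds 1, so the social optimum is full contribution: group total = 8.300 × 260 = 2158.00.
Efficiency loss = 2158.00 − 260 = 1898.00.

1898.00 dollars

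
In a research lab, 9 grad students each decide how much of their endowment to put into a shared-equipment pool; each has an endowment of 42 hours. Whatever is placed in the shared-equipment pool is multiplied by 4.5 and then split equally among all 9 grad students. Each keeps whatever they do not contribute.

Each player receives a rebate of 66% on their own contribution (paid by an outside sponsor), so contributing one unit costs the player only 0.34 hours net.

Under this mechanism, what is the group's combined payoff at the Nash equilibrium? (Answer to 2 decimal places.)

Under the mechanism each unit contributed yields (4.5/9) / 0.34 = 1.4706 back to its contributor per unit of net cost, which exceeds 1, making full contribution the dominant choice for everyone.
At the Nash equilibrium everyone contributes 42. Group total payoff = 9 × (42 × 0.66 + 4.5 × 42) = 1950.48.

1950.48 hours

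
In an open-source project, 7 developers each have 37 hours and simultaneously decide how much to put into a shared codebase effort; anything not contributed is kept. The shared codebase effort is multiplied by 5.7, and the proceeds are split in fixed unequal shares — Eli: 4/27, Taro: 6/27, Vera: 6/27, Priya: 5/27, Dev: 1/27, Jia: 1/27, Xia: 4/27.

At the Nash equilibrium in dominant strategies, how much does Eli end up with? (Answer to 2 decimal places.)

130.73 hours

Each unit j contributes comes back to j as 5.7 × (j's share), so j prefers to contribute only if that share exceeds 1/5.7 = 0.1754; otherwise keeping the unit dominates.
Taro, Vera and Priya are above the threshold, contributing 37 each; the remaining 4 contribute 0. Total contributed: 111.
Eli keeps 37 and receives 5.7 × 111 × 4/27 = 93.73 from the shared codebase effort, for a payoff of 130.73.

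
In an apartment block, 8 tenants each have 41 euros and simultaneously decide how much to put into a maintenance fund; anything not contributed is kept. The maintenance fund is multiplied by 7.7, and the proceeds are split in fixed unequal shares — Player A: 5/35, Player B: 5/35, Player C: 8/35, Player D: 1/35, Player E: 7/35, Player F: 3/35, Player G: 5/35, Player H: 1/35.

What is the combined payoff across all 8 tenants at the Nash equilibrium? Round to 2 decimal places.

For player j, contributing a unit is worthwhile iff 7.7 × (j's share) ≥ 1, i.e. iff j's share is at least 0.1299.
The shares above 0.1299 belong to Player A, Player B, Player C, Player E and Player G, contributing 41 each; the remaining 3 contribute 0. Total contributed: 205.
The maintenance fund pays out 7.7 × 205 = 1578.50 in total (split across the unequal shares, but the aggregate is all that matters for the group sum).
The 3 free-riders keep 41 each, adding 123. Group total = 123 + 1578.50 = 1701.50.

1701.50 euros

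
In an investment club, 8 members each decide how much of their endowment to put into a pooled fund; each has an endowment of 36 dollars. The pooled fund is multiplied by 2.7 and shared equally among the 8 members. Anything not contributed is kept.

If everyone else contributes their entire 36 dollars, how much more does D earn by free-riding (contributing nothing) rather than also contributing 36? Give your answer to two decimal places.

Switching from a contribution of 36 to 0 lets D keep an extra 36 dollars, but lowers the pooled fund by 36, which costs D their own share of that drop: 2.7/8 × 36 = 12.15.
Net gain = 36 − 12.15 = 23.85. The private return per contributed unit (0.3375) is below 1, so free-riding is indeed the best response regardless of what the others do.

23.85 dollars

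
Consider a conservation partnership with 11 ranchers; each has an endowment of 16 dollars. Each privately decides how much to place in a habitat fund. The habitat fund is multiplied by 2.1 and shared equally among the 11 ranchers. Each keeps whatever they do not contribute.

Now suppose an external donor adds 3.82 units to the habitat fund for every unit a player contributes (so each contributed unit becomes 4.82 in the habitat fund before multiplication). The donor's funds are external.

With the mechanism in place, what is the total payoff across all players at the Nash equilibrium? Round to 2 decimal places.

The effective private return is 2.1 × 4.82 / 11 = 0.9202, which is still under 1, so the mechanism doesn't change anyone's dominant strategy: zero contribution.
Everyone keeps their endowment and the group total is 11 × 16 = 176.

176.00 dollars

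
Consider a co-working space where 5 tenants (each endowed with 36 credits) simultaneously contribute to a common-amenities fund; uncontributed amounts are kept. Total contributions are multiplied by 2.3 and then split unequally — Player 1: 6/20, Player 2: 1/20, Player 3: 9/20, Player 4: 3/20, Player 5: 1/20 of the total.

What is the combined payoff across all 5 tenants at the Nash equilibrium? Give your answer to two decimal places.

Player j's private return per contributed unit is 2.3 × (j's share). Contributing is weakly dominant for j when that share is at least 1/2.3 = 0.4348, and contributing 0 is dominant otherwise.
The only share above 0.4348 is Player 3's 9/20, contributing 36; the remaining 4 contribute 0. Total contributed: 36.
The common-amenities fund pays out 2.3 × 36 = 82.80 in total (split across the unequal shares, but the aggregate is all that matters for the group sum).
The 4 free-riders keep 36 each, adding 144. Group total = 144 + 82.80 = 226.80.

226.80 credits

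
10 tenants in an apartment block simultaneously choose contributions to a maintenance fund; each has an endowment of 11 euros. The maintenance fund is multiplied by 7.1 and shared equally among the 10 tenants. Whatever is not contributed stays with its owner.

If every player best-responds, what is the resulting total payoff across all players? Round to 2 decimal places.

Each contributed unit returns 7.1/10 = 0.7100 to its contributor — below 1 — so contributing 0 is dominant for every player. At the Nash equilibrium everyone keeps their 11, and the group total is 10 × 11 = 110.

110.00 euros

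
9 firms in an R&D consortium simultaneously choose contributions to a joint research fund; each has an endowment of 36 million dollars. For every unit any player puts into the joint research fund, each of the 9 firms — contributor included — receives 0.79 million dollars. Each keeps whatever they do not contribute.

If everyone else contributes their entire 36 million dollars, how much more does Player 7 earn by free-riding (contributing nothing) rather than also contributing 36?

Switching from a contribution of 36 to 0 lets Player 7 keep an extra 36 million dollars, but lowers the joint research fund by 36, which costs Player 7 their own share of that drop: 0.79 × 36 = 28.44.
Net gain = 36 − 28.44 = 7.56. The private return per contributed unit (0.79) is below 1, so free-riding is indeed the best response regardless of what the others do.

7.56 million dollars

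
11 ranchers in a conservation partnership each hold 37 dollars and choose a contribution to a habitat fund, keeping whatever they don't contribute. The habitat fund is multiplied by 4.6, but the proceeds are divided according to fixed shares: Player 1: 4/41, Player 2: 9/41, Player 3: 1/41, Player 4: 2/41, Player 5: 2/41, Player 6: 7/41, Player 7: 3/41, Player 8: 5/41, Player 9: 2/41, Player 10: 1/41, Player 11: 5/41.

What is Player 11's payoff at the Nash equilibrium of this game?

Player j's private return per contributed unit is 4.6 × (j's share). Contributing is weakly dominant for j when that share is at least 1/4.6 = 0.2174, and contributing 0 is dominant otherwise.
The only share above 0.2174 is Player 2's 9/41, contributing 37; the remaining 10 contribute 0. Total contributed: 37.
Player 11 keeps 37 and receives 4.6 × 37 × 5/41 = 20.76 from the habitat fund, for a payoff of 57.76.

57.76 dollars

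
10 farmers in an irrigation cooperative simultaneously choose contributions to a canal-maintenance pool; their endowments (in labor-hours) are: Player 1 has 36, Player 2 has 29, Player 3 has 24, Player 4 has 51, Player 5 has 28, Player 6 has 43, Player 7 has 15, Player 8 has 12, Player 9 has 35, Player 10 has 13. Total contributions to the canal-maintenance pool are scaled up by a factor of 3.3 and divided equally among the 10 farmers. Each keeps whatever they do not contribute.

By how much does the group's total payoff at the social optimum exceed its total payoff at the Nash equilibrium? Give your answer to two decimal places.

657.80 labor-hours

The private return per contributed unit is 3.3/10 = 0.3300 < 1 for every player regardless of endowment, so the Nash equilibrium is zero contribution and the group total is Σ E_j = 36 + 29 + 24 + 51 + 28 + 43 + 15 + 12 + 35 + 13 = 286.
Each contributed unit returns 3.300 to the group, so the social optimum is full contribution by everyone: group total = 3.300 × 286 = 943.80.
Efficiency loss = (3.300 − 1) × 286 = 657.80.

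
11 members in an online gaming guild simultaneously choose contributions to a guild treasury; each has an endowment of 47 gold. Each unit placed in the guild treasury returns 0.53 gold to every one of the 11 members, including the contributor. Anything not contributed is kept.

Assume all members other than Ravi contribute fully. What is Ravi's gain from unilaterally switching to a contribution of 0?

Switching from a contribution of 47 to 0 lets Ravi keep an extra 47 gold, but lowers the guild treasury by 47, which costs Ravi their own share of that drop: 0.53 × 47 = 24.91.
Net gain = 47 − 24.91 = 22.09. The private return per contributed unit (0.53) is below 1, so free-riding is indeed the best response regardless of what the others do.

22.09 gold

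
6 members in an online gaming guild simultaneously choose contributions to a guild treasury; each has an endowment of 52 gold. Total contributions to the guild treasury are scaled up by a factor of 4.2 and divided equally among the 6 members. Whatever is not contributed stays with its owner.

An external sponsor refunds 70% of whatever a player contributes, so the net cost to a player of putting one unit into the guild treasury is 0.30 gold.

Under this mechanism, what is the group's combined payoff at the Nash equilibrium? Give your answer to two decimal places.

1528.80 gold

Under the mechanism each unit contributed yields (4.2/6) / 0.30 = 2.3333 back to its contributor per unit of net cost, which exceeds 1, making full contribution the dominant choice for everyone.
So the Nash equilibrium is full contribution by all 6; the group earns 6 × (52 × 0.70 + 4.2 × 52) = 1528.80.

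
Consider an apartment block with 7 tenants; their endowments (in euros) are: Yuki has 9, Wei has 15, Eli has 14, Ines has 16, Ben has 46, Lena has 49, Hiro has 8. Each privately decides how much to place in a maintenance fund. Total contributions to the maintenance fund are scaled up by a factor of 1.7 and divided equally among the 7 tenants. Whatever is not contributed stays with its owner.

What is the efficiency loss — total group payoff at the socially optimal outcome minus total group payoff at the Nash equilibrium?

The private return per contributed unit is 1.7/7 = 0.2429 < 1 for every player regardless of endowment, so the Nash equilibrium is zero contribution and the group total is Σ E_j = 9 + 15 + 14 + 16 + 46 + 49 + 8 = 157.
Each contributed unit returns 1.700 to the group, so the social optimum is full contribution by everyone: group total = 1.700 × 157 = 266.90.
Efficiency loss = (1.700 − 1) × 157 = 109.90.

109.90 euros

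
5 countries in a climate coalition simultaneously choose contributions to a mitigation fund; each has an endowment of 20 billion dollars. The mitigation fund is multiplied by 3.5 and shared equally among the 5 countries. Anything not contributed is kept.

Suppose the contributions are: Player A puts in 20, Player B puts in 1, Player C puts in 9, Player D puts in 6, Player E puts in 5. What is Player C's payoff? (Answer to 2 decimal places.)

Total contributed: 20 + 1 + 9 + 6 + 5 = 41.
Each receives 3.5 × 41 / 5 = 28.70 from the mitigation fund.
Player C keeps 20 − 9 = 11, so Player C's payoff is 11 + 28.70 = 39.70.

39.70 billion dollars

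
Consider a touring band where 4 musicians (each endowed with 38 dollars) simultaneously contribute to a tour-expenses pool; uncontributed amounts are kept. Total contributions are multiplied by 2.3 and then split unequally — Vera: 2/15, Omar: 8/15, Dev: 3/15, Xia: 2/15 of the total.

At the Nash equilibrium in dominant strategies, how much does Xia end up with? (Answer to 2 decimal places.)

49.65 dollars

A player with share s gets back 2.3·s per unit contributed, so full contribution is dominant for anyone with s > 1/2.3 = 0.4348 and zero contribution is dominant for anyone below.
The only share above 0.4348 is Omar's 8/15, contributing 38; the remaining 3 contribute 0. Total contributed: 38.
Xia keeps 38 and receives 2.3 × 38 × 2/15 = 11.65 from the tour-expenses pool, for a payoff of 49.65.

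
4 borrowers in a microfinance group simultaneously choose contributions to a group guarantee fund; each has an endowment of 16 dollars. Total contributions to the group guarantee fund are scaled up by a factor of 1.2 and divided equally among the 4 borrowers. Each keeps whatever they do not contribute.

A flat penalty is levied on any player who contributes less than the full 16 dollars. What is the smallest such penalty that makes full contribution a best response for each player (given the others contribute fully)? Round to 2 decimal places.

11.20 dollars

Given the others contribute fully, the best deviation is to contribute 0 (any partial contribution still incurs the fine and gives up units whose private return 0.3000 is below 1).
Deviating from 16 to 0 saves 16 dollars but forfeits the deviator's share of the drop in the group guarantee fund: 1.2/4 × 16 = 4.80.
So the deviation gain is 16 − 4.80 = 11.20, and the fine must be at least 11.20 dollars to wipe it out.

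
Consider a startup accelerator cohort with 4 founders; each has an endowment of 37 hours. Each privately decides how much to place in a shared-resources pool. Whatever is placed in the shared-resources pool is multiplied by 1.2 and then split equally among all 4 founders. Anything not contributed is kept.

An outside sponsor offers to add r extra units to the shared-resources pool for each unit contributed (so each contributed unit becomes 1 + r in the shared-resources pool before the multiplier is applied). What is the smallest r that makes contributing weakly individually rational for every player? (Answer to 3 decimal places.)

2.333

With matching at rate r, one contributed unit becomes (1 + r) in the shared-resources pool and returns 1.2 × (1 + r) / 4 to the contributor.
Setting this equal to 1: 1 + r = 4/1.2 = 3.3333.
So the minimum matching rate is r = 3.3333 − 1 = 2.333.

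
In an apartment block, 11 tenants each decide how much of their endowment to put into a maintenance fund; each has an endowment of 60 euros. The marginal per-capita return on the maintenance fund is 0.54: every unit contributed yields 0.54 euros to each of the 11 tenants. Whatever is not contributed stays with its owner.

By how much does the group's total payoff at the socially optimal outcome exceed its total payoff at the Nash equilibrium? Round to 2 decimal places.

The private return per contributed unit is 0.54 < 1, so contributing 0 is dominant for every player. At the Nash equilibrium everyone keeps their 60, and the group total is 11 × 60 = 660.
Each contributed unit returns 5.940 to the group as a whole (0.54 to each of 11 players), which exceeds 1, so the social optimum is full contribution: group total = 5.940 × 660 = 3920.40.
Efficiency loss = 3920.40 − 660 = 3260.40.

3260.40 euros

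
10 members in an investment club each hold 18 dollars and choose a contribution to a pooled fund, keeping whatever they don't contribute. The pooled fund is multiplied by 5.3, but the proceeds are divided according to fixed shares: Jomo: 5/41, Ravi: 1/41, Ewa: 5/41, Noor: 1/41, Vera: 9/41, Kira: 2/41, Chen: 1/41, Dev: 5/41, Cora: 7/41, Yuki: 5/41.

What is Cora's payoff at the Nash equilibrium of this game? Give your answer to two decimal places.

34.29 dollars

For player j, contributing a unit is worthwhile iff 5.3 × (j's share) ≥ 1, i.e. iff j's share is at least 0.1887.
Vera alone (share 9/41) is above the threshold, contributing 18; the remaining 9 contribute 0. Total contributed: 18.
Cora keeps 18 and receives 5.3 × 18 × 7/41 = 16.29 from the pooled fund, for a payoff of 34.29.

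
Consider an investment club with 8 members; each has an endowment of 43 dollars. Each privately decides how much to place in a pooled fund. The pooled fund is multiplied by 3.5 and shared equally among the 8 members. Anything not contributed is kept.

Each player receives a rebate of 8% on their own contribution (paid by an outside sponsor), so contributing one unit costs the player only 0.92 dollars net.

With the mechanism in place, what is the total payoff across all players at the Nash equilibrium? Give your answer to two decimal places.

The effective private return is (3.5/8) / 0.92 = 0.4755, which is still under 1, so the mechanism doesn't change anyone's dominant strategy: zero contribution.
Everyone keeps their endowment and the group total is 8 × 43 = 344.

344.00 dollars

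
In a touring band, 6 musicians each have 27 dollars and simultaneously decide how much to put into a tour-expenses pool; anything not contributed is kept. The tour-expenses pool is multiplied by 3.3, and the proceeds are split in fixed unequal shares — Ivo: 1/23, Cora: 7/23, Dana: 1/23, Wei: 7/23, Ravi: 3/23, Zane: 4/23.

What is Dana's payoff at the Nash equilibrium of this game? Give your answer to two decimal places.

34.75 dollars

For player j, contributing a unit is worthwhile iff 3.3 × (j's share) ≥ 1, i.e. iff j's share is at least 0.3030.
Cora and Wei are above the threshold, contributing 27 each; the remaining 4 contribute 0. Total contributed: 54.
Dana keeps 27 and receives 3.3 × 54 × 1/23 = 7.75 from the tour-expenses pool, for a payoff of 34.75.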